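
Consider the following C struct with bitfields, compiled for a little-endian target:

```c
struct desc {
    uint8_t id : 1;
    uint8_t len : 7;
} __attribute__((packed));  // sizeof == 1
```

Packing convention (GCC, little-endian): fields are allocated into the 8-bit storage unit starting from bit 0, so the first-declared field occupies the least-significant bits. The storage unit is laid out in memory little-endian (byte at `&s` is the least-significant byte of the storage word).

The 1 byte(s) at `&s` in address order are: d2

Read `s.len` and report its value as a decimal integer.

105

[0]=0xd2 (little-endian) → word 0xd2
id [0+:1] = (word>>0) & 0x1 = 0
len [1+:7] = (word>>1) & 0x7f = 105  ←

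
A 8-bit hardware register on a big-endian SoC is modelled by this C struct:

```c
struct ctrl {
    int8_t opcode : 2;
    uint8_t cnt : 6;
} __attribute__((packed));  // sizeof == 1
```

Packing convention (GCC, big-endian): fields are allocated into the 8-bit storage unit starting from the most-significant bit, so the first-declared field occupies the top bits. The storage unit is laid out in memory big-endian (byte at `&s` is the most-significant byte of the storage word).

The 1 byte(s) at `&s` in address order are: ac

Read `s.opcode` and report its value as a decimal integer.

-2

[0]=0xac (big-endian) → word 0xac
opcode [6+:2] = (word>>6) & 0x3 = 2  ←
cnt [0+:6] = (word>>0) & 0x3f = 44
opcode signed 2b, MSB=1: 2 - 4 = -2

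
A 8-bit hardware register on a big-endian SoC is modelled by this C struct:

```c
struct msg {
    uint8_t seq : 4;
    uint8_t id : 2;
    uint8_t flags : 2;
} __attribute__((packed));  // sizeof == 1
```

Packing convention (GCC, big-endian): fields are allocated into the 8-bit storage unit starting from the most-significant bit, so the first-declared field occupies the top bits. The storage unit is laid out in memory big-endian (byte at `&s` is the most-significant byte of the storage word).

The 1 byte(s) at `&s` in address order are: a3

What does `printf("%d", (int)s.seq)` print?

[0]=0xa3 (big-endian) → word 0xa3
seq:4 @ bit 4 → (0xa3>>4)&0xf = 0xa  ←
id:2 @ bit 2 → (0xa3>>2)&0x3 = 0x0
flags:2 @ bit 0 → (0xa3>>0)&0x3 = 0x3

10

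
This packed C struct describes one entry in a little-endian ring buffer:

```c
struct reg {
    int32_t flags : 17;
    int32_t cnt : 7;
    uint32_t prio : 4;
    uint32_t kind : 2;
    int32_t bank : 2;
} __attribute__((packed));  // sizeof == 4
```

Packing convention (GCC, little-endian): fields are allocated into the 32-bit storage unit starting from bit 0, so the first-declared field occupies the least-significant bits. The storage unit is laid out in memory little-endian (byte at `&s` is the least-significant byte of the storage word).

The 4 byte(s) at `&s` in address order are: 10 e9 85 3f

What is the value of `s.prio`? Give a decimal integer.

15

[0]=0x10 [1]=0xe9 [2]=0x85 [3]=0x3f (little-endian) → word 0x3f85e910
flags:17 @ bit 0 → (0x3f85e910>>0)&0x1ffff = 0x1e910
cnt:7 @ bit 17 → (0x3f85e910>>17)&0x7f = 0x42
prio:4 @ bit 24 → (0x3f85e910>>24)&0xf = 0xf  ←
kind:2 @ bit 28 → (0x3f85e910>>28)&0x3 = 0x3
bank:2 @ bit 30 → (0x3f85e910>>30)&0x3 = 0x0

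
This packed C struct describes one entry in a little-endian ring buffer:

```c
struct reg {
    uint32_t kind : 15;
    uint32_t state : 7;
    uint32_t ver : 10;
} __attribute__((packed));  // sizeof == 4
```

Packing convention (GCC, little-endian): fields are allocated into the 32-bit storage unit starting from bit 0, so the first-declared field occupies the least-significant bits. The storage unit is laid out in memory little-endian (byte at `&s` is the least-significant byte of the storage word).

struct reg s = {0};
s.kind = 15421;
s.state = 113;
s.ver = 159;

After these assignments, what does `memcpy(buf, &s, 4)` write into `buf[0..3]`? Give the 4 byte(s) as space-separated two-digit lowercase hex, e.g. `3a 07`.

[0+:15] kind=15421 & 0x7fff = 0x3c3d; word=0x00003c3d
[15+:7] state=113 & 0x7f = 0x71; word=0x0038bc3d
[22+:10] ver=159 & 0x3ff = 0x9f; word=0x27f8bc3d
word = 0x27f8bc3d → little-endian bytes:
  [0]=0x3d  [1]=0xbc  [2]=0xf8  [3]=0x27

3d bc f8 27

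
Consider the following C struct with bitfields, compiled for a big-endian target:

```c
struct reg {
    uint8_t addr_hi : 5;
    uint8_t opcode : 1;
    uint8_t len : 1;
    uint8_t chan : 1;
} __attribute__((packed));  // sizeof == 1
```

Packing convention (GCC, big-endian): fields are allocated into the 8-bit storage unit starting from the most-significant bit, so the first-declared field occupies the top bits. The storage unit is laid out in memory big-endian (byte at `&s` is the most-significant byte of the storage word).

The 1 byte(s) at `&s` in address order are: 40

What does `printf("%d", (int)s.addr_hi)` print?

[0]=0x40 (big-endian) → word 0x40
addr_hi:5 @ bit 3 → (0x40>>3)&0x1f = 0x8  ←
opcode:1 @ bit 2 → (0x40>>2)&0x1 = 0x0
len:1 @ bit 1 → (0x40>>1)&0x1 = 0x0
chan:1 @ bit 0 → (0x40>>0)&0x1 = 0x0

8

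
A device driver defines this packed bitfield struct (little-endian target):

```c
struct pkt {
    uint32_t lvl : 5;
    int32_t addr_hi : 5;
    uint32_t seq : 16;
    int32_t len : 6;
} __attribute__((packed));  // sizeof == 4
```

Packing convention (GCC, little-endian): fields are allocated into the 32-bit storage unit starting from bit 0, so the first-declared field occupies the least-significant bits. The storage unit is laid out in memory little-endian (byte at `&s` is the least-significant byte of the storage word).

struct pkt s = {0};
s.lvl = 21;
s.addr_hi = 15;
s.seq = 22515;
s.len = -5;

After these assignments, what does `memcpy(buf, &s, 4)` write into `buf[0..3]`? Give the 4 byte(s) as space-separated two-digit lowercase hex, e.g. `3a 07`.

lvl (5b) val=21 bits=0x15 at bit 0: 0x00000015
addr_hi (5b) val=15 bits=0xf at bit 5: 0x000001f5
seq (16b) val=22515 bits=0x57f3 at bit 10: 0x015fcdf5
len (6b) val=-5 bits=0x3b at bit 26: 0xed5fcdf5
word = 0xed5fcdf5 → little-endian bytes:
  [0]=0xf5  [1]=0xcd  [2]=0x5f  [3]=0xed

f5 cd 5f ed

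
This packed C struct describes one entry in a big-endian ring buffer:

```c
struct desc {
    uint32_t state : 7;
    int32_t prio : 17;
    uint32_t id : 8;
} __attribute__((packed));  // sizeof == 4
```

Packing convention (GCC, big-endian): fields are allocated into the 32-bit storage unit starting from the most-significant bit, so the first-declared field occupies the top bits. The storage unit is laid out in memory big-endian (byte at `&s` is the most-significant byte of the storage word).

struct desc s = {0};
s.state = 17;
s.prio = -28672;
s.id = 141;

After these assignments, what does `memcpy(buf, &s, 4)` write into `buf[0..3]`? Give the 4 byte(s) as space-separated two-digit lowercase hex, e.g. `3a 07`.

[25+:7] state=17 & 0x7f = 0x11; word=0x22000000
[8+:17] prio=-28672 & 0x1ffff = 0x19000; word=0x23900000
[0+:8] id=141 & 0xff = 0x8d; word=0x2390008d
word = 0x2390008d → big-endian bytes:
  [0]=0x23  [1]=0x90  [2]=0x00  [3]=0x8d

23 90 00 8d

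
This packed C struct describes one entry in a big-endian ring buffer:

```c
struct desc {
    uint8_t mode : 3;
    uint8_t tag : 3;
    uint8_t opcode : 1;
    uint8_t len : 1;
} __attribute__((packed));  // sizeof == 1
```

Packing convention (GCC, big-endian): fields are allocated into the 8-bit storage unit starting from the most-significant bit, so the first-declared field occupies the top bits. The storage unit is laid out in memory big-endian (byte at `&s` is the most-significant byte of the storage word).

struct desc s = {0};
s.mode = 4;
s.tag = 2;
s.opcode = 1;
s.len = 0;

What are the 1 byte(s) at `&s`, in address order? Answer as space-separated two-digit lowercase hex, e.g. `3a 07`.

mode:3 = 4 → 0x4 << 5 → word 0x80
tag:3 = 2 → 0x2 << 2 → word 0x88
opcode:1 = 1 → 0x1 << 1 → word 0x8a
len:1 = 0 → 0x0 << 0 → word 0x8a
word = 0x8a → big-endian bytes:
  [0]=0x8a

8a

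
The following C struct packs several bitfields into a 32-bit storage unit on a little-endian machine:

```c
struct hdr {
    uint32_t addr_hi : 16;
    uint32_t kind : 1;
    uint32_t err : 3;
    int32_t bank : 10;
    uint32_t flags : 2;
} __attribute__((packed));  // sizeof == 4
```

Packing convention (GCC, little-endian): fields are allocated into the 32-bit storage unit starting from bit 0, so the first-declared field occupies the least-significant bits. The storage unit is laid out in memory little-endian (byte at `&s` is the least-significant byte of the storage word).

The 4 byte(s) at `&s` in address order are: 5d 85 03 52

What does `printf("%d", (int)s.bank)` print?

[0]=0x5d [1]=0x85 [2]=0x03 [3]=0x52 (little-endian) → word 0x5203855d
addr_hi:16 @ bit 0 → (0x5203855d>>0)&0xffff = 0x855d
kind:1 @ bit 16 → (0x5203855d>>16)&0x1 = 0x1
err:3 @ bit 17 → (0x5203855d>>17)&0x7 = 0x1
bank:10 @ bit 20 → (0x5203855d>>20)&0x3ff = 0x120  ←
flags:2 @ bit 30 → (0x5203855d>>30)&0x3 = 0x1
bank signed 10b, MSB=0: value = 288

288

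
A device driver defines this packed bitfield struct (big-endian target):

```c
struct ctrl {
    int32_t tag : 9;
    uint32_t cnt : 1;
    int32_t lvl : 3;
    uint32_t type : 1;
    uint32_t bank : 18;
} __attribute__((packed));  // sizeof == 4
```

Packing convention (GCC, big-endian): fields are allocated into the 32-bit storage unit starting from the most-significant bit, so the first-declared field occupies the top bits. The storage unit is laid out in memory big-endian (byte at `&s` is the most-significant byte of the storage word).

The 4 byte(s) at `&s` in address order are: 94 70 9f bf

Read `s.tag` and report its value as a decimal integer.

[0]=0x94 [1]=0x70 [2]=0x9f [3]=0xbf (big-endian) → word 0x94709fbf
tag [23+:9] = (word>>23) & 0x1ff = 296  ←
cnt [22+:1] = (word>>22) & 0x1 = 1
lvl [19+:3] = (word>>19) & 0x7 = 6
type [18+:1] = (word>>18) & 0x1 = 0
bank [0+:18] = (word>>0) & 0x3ffff = 40895
tag signed 9b, MSB=1: 296 - 512 = -216

-216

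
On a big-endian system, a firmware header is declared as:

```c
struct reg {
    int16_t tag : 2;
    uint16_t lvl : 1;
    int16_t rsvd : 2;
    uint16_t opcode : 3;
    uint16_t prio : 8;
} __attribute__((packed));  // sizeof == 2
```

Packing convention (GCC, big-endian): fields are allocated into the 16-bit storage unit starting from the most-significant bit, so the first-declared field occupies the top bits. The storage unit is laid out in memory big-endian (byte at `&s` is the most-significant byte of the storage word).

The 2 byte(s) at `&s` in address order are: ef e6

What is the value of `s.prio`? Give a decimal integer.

[0]=0xef [1]=0xe6 (big-endian) → word 0xefe6
tag [14+:2] = (word>>14) & 0x3 = 3
lvl [13+:1] = (word>>13) & 0x1 = 1
rsvd [11+:2] = (word>>11) & 0x3 = 1
opcode [8+:3] = (word>>8) & 0x7 = 7
prio [0+:8] = (word>>0) & 0xff = 230  ←

230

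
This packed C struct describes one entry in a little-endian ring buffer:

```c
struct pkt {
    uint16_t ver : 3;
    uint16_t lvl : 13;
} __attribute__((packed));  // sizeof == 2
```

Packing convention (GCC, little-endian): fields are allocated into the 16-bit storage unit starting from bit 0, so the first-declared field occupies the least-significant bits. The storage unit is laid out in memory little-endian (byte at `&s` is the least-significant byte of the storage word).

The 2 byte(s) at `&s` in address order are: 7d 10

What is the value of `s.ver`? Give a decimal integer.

5

[0]=0x7d [1]=0x10 (little-endian) → word 0x107d
ver [0+:3] = (word>>0) & 0x7 = 5  ←
lvl [3+:13] = (word>>3) & 0x1fff = 527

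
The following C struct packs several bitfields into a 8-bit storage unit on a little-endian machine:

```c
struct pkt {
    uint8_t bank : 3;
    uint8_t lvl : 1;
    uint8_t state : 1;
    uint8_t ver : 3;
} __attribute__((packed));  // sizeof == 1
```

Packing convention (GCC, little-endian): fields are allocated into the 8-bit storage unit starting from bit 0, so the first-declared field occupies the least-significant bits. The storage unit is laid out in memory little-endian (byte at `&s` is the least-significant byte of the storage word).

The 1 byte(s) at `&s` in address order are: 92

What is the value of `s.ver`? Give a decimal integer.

[0]=0x92 (little-endian) → word 0x92
bank:3 @ bit 0 → (0x92>>0)&0x7 = 0x2
lvl:1 @ bit 3 → (0x92>>3)&0x1 = 0x0
state:1 @ bit 4 → (0x92>>4)&0x1 = 0x1
ver:3 @ bit 5 → (0x92>>5)&0x7 = 0x4  ←

4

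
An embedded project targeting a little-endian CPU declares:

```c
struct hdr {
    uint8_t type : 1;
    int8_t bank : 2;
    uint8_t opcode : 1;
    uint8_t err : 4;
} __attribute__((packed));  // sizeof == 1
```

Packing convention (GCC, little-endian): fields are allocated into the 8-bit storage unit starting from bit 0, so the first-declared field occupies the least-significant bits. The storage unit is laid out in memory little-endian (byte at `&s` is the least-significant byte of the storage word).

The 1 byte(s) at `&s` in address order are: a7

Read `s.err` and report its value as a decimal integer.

10

[0]=0xa7 (little-endian) → word 0xa7
type:1 @ bit 0 → (0xa7>>0)&0x1 = 0x1
bank:2 @ bit 1 → (0xa7>>1)&0x3 = 0x3
opcode:1 @ bit 3 → (0xa7>>3)&0x1 = 0x0
err:4 @ bit 4 → (0xa7>>4)&0xf = 0xa  ←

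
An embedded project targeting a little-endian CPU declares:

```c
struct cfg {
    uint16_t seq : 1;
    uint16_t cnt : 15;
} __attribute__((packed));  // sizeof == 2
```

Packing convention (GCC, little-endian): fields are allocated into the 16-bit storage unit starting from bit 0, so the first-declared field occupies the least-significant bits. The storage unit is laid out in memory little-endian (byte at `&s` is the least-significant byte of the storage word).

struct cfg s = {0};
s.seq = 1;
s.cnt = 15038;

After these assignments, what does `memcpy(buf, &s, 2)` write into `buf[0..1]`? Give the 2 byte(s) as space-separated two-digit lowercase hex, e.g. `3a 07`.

seq:1 = 1 → 0x1 << 0 → word 0x0001
cnt:15 = 15038 → 0x3abe << 1 → word 0x757d
word = 0x757d → little-endian bytes:
  [0]=0x7d  [1]=0x75

7d 75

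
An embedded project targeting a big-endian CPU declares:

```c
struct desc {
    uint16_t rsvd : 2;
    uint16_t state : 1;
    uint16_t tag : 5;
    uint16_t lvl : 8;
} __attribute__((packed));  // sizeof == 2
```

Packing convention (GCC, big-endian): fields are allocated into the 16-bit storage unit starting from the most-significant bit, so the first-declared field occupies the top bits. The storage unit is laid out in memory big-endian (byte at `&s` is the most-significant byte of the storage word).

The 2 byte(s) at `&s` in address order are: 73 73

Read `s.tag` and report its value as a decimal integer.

19

[0]=0x73 [1]=0x73 (big-endian) → word 0x7373
rsvd [14+:2] = (word>>14) & 0x3 = 1
state [13+:1] = (word>>13) & 0x1 = 1
tag [8+:5] = (word>>8) & 0x1f = 19  ←
lvl [0+:8] = (word>>0) & 0xff = 115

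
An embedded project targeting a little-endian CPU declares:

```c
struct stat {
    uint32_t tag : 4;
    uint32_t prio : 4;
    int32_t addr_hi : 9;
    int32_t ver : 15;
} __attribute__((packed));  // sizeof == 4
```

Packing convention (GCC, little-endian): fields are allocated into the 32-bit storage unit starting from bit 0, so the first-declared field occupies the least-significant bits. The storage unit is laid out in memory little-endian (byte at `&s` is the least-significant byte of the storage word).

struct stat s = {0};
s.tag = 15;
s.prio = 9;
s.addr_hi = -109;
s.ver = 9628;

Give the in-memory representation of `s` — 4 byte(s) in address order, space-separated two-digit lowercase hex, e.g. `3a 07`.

9f 93 39 4b

tag (4b) val=15 bits=0xf at bit 0: 0x0000000f
prio (4b) val=9 bits=0x9 at bit 4: 0x0000009f
addr_hi (9b) val=-109 bits=0x193 at bit 8: 0x0001939f
ver (15b) val=9628 bits=0x259c at bit 17: 0x4b39939f
word = 0x4b39939f → little-endian bytes:
  [0]=0x9f  [1]=0x93  [2]=0x39  [3]=0x4b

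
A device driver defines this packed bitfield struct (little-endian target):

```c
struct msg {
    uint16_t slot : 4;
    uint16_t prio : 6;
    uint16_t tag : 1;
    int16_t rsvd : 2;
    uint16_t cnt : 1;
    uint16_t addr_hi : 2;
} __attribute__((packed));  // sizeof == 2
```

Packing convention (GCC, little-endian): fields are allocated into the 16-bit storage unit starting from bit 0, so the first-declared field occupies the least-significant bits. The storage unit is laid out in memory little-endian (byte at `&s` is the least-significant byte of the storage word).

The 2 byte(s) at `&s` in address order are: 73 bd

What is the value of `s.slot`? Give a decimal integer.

3

[0]=0x73 [1]=0xbd (little-endian) → word 0xbd73
slot [0+:4] = (word>>0) & 0xf = 3  ←
prio [4+:6] = (word>>4) & 0x3f = 23
tag [10+:1] = (word>>10) & 0x1 = 1
rsvd [11+:2] = (word>>11) & 0x3 = 3
cnt [13+:1] = (word>>13) & 0x1 = 1
addr_hi [14+:2] = (word>>14) & 0x3 = 2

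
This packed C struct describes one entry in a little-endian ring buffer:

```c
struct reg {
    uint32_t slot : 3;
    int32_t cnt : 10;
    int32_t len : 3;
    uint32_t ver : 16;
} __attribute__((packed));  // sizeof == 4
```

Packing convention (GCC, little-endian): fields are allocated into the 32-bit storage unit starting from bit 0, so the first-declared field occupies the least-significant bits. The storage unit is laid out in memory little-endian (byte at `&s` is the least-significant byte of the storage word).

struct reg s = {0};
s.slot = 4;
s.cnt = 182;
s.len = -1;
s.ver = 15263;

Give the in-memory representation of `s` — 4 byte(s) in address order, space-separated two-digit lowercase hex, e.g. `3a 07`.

b4 e5 9f 3b

slot (3b) val=4 bits=0x4 at bit 0: 0x00000004
cnt (10b) val=182 bits=0xb6 at bit 3: 0x000005b4
len (3b) val=-1 bits=0x7 at bit 13: 0x0000e5b4
ver (16b) val=15263 bits=0x3b9f at bit 16: 0x3b9fe5b4
word = 0x3b9fe5b4 → little-endian bytes:
  [0]=0xb4  [1]=0xe5  [2]=0x9f  [3]=0x3b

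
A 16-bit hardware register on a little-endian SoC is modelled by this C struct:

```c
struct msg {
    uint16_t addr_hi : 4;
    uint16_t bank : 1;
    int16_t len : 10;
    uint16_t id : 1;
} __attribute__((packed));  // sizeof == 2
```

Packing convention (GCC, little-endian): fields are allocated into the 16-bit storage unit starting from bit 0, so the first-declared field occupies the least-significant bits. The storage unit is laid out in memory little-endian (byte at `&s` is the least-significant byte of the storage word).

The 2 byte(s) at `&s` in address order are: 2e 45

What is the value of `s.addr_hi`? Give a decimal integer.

14

[0]=0x2e [1]=0x45 (little-endian) → word 0x452e
addr_hi [0+:4] = (word>>0) & 0xf = 14  ←
bank [4+:1] = (word>>4) & 0x1 = 0
len [5+:10] = (word>>5) & 0x3ff = 553
id [15+:1] = (word>>15) & 0x1 = 0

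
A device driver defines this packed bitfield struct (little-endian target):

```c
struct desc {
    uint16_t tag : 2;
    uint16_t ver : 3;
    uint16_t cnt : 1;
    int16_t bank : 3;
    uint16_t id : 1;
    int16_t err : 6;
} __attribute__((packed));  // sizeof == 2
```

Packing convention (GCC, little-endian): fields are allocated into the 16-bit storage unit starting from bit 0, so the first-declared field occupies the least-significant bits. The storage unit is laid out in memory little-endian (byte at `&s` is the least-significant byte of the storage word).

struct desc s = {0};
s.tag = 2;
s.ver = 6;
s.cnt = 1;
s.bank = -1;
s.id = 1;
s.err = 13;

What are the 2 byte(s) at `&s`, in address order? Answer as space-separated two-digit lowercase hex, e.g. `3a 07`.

tag (2b) val=2 bits=0x2 at bit 0: 0x0002
ver (3b) val=6 bits=0x6 at bit 2: 0x001a
cnt (1b) val=1 bits=0x1 at bit 5: 0x003a
bank (3b) val=-1 bits=0x7 at bit 6: 0x01fa
id (1b) val=1 bits=0x1 at bit 9: 0x03fa
err (6b) val=13 bits=0xd at bit 10: 0x37fa
word = 0x37fa → little-endian bytes:
  [0]=0xfa  [1]=0x37

fa 37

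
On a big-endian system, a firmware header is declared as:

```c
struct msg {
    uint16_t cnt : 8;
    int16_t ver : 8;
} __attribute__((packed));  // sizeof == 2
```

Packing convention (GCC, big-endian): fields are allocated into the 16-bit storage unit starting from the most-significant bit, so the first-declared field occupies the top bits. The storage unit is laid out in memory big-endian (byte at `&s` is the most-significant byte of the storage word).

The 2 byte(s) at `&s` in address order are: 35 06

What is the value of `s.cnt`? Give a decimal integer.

53

[0]=0x35 [1]=0x06 (big-endian) → word 0x3506
cnt [8+:8] = (word>>8) & 0xff = 53  ←
ver [0+:8] = (word>>0) & 0xff = 6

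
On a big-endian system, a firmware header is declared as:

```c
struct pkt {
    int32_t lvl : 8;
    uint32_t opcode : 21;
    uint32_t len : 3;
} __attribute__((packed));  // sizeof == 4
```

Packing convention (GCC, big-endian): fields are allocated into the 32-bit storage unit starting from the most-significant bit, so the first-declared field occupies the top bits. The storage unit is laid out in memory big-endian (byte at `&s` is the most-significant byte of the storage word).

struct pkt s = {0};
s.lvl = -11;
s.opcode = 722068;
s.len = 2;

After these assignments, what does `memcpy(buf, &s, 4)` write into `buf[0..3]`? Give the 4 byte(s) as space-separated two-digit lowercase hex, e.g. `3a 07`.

lvl (8b) val=-11 bits=0xf5 at bit 24: 0xf5000000
opcode (21b) val=722068 bits=0xb0494 at bit 3: 0xf55824a0
len (3b) val=2 bits=0x2 at bit 0: 0xf55824a2
word = 0xf55824a2 → big-endian bytes:
  [0]=0xf5  [1]=0x58  [2]=0x24  [3]=0xa2

f5 58 24 a2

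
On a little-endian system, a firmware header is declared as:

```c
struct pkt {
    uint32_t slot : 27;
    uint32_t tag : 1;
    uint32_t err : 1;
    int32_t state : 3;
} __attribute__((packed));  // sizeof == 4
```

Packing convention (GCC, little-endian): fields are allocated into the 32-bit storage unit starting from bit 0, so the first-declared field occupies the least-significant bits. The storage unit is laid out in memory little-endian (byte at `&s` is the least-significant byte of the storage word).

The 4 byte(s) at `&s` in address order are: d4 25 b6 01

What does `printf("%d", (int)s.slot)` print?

[0]=0xd4 [1]=0x25 [2]=0xb6 [3]=0x01 (little-endian) → word 0x01b625d4
slot:27 @ bit 0 → (0x01b625d4>>0)&0x7ffffff = 0x1b625d4  ←
tag:1 @ bit 27 → (0x01b625d4>>27)&0x1 = 0x0
err:1 @ bit 28 → (0x01b625d4>>28)&0x1 = 0x0
state:3 @ bit 29 → (0x01b625d4>>29)&0x7 = 0x0

28714452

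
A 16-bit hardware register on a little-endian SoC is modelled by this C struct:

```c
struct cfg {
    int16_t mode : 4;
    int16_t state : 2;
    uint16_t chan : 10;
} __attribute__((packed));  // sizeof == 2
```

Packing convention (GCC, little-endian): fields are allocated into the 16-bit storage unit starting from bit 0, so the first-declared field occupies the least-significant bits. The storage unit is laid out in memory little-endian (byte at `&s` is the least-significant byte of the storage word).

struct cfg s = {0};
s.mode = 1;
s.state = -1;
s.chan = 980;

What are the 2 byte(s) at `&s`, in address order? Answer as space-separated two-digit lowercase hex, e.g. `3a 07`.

31 f5

mode:4 = 1 → 0x1 << 0 → word 0x0001
state:2 = -1 → 0x3 << 4 → word 0x0031
chan:10 = 980 → 0x3d4 << 6 → word 0xf531
word = 0xf531 → little-endian bytes:
  [0]=0x31  [1]=0xf5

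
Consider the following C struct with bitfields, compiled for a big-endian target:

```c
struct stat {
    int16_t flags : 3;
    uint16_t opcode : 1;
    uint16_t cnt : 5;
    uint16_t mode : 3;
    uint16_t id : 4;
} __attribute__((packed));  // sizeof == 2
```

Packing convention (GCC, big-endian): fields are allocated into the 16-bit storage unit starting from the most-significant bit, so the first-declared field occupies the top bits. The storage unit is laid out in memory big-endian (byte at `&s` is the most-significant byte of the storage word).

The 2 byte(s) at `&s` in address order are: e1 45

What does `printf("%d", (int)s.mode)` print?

[0]=0xe1 [1]=0x45 (big-endian) → word 0xe145
flags [13+:3] = (word>>13) & 0x7 = 7
opcode [12+:1] = (word>>12) & 0x1 = 0
cnt [7+:5] = (word>>7) & 0x1f = 2
mode [4+:3] = (word>>4) & 0x7 = 4  ←
id [0+:4] = (word>>0) & 0xf = 5

4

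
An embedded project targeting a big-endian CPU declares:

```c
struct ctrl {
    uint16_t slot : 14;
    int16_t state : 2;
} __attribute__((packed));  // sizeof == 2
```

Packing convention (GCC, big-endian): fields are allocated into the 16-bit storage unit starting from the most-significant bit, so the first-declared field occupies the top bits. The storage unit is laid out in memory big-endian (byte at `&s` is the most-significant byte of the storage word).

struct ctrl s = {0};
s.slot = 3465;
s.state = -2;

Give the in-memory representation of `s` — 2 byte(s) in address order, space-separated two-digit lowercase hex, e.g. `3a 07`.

slot:14 = 3465 → 0xd89 << 2 → word 0x3624
state:2 = -2 → 0x2 << 0 → word 0x3626
word = 0x3626 → big-endian bytes:
  [0]=0x36  [1]=0x26

36 26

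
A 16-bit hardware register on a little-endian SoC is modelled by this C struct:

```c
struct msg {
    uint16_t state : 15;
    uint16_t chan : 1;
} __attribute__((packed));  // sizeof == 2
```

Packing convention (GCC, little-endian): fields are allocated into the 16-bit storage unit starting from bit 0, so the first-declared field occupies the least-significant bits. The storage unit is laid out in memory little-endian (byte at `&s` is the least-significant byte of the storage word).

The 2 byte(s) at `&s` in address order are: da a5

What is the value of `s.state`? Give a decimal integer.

9690

[0]=0xda [1]=0xa5 (little-endian) → word 0xa5da
state:15 @ bit 0 → (0xa5da>>0)&0x7fff = 0x25da  ←
chan:1 @ bit 15 → (0xa5da>>15)&0x1 = 0x1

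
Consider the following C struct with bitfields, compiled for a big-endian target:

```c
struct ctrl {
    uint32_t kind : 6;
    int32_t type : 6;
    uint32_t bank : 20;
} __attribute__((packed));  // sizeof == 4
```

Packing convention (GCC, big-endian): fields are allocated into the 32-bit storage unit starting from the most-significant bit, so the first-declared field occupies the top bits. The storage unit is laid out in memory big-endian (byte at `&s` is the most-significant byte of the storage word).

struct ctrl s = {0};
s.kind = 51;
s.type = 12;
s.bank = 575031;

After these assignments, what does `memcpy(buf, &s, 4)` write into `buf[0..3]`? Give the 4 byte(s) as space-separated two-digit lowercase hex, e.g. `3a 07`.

kind (6b) val=51 bits=0x33 at bit 26: 0xcc000000
type (6b) val=12 bits=0xc at bit 20: 0xccc00000
bank (20b) val=575031 bits=0x8c637 at bit 0: 0xccc8c637
word = 0xccc8c637 → big-endian bytes:
  [0]=0xcc  [1]=0xc8  [2]=0xc6  [3]=0x37

cc c8 c6 37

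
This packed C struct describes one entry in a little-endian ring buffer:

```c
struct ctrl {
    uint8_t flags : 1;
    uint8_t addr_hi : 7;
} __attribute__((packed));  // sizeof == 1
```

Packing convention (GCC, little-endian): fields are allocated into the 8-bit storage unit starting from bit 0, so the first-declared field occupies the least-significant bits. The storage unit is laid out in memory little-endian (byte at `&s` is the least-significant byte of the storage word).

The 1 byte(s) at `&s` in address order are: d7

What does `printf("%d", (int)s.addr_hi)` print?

107

[0]=0xd7 (little-endian) → word 0xd7
flags:1 @ bit 0 → (0xd7>>0)&0x1 = 0x1
addr_hi:7 @ bit 1 → (0xd7>>1)&0x7f = 0x6b  ←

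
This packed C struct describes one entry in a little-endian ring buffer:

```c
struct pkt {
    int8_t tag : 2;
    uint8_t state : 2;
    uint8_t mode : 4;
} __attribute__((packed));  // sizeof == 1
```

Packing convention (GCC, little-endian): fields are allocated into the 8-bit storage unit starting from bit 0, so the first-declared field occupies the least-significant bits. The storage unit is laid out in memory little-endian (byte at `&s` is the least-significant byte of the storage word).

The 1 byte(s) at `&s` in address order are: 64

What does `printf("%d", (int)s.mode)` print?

6

[0]=0x64 (little-endian) → word 0x64
tag [0+:2] = (word>>0) & 0x3 = 0
state [2+:2] = (word>>2) & 0x3 = 1
mode [4+:4] = (word>>4) & 0xf = 6  ←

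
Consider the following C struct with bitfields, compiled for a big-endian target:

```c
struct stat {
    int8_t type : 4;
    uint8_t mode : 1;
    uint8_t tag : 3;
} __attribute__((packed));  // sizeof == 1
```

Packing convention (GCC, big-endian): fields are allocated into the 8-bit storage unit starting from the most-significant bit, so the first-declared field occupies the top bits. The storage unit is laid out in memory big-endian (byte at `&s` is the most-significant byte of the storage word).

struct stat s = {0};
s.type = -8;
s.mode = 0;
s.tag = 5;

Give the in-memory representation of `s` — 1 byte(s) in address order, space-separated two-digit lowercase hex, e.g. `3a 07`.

type (4b) val=-8 bits=0x8 at bit 4: 0x80
mode (1b) val=0 bits=0x0 at bit 3: 0x80
tag (3b) val=5 bits=0x5 at bit 0: 0x85
word = 0x85 → big-endian bytes:
  [0]=0x85

85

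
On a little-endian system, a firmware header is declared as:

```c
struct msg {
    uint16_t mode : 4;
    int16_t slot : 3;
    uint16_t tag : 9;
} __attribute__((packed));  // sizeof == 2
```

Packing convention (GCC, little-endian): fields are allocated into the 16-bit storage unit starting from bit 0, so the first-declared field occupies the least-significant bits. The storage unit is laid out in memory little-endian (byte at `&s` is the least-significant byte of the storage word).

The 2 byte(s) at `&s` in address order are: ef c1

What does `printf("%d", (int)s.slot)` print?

-2

[0]=0xef [1]=0xc1 (little-endian) → word 0xc1ef
mode:4 @ bit 0 → (0xc1ef>>0)&0xf = 0xf
slot:3 @ bit 4 → (0xc1ef>>4)&0x7 = 0x6  ←
tag:9 @ bit 7 → (0xc1ef>>7)&0x1ff = 0x183
slot signed 3b, MSB=1: 6 - 8 = -2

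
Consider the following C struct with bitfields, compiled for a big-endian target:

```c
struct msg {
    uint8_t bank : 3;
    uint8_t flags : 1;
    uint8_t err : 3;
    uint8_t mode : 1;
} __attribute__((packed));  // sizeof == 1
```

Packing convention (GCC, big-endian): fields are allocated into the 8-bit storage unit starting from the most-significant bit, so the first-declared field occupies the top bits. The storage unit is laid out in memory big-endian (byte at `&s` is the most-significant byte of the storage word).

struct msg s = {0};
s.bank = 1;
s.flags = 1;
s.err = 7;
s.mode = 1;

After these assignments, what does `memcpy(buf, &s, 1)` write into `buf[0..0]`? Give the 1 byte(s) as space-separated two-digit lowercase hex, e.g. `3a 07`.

bank (3b) val=1 bits=0x1 at bit 5: 0x20
flags (1b) val=1 bits=0x1 at bit 4: 0x30
err (3b) val=7 bits=0x7 at bit 1: 0x3e
mode (1b) val=1 bits=0x1 at bit 0: 0x3f
word = 0x3f → big-endian bytes:
  [0]=0x3f

3f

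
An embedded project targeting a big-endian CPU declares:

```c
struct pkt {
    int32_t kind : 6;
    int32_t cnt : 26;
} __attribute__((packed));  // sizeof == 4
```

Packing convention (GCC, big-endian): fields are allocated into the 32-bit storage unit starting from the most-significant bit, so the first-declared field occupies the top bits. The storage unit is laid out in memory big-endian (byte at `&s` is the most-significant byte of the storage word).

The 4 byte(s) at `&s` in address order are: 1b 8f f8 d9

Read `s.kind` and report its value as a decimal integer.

[0]=0x1b [1]=0x8f [2]=0xf8 [3]=0xd9 (big-endian) → word 0x1b8ff8d9
kind [26+:6] = (word>>26) & 0x3f = 6  ←
cnt [0+:26] = (word>>0) & 0x3ffffff = 59767001
kind signed 6b, MSB=0: value = 6

6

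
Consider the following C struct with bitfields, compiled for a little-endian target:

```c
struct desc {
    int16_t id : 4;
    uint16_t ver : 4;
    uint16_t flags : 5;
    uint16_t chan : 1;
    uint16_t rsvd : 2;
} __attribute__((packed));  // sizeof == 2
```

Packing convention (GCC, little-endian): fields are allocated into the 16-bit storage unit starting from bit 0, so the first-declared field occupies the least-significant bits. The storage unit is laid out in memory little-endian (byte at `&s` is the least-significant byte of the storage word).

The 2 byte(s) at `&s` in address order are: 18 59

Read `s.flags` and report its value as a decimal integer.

[0]=0x18 [1]=0x59 (little-endian) → word 0x5918
id:4 @ bit 0 → (0x5918>>0)&0xf = 0x8
ver:4 @ bit 4 → (0x5918>>4)&0xf = 0x1
flags:5 @ bit 8 → (0x5918>>8)&0x1f = 0x19  ←
chan:1 @ bit 13 → (0x5918>>13)&0x1 = 0x0
rsvd:2 @ bit 14 → (0x5918>>14)&0x3 = 0x1

25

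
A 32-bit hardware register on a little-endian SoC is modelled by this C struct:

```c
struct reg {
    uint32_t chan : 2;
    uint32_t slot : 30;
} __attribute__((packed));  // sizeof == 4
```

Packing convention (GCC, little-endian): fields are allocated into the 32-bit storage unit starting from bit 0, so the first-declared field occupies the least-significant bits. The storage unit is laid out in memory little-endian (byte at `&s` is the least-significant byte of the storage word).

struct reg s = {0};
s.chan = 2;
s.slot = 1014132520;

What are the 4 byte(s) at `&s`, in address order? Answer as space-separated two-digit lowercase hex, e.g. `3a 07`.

chan:2 = 2 → 0x2 << 0 → word 0x00000002
slot:30 = 1014132520 → 0x3c726f28 << 2 → word 0xf1c9bca2
word = 0xf1c9bca2 → little-endian bytes:
  [0]=0xa2  [1]=0xbc  [2]=0xc9  [3]=0xf1

a2 bc c9 f1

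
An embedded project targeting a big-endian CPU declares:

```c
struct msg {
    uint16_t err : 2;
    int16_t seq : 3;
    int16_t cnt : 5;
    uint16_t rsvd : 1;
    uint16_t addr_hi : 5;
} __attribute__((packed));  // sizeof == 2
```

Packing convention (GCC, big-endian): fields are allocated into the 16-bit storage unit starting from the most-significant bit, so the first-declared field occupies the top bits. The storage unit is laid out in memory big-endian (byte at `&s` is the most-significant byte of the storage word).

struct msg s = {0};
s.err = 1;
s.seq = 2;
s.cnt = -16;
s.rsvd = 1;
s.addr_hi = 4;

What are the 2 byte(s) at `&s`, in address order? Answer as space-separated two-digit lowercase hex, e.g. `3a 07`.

err (2b) val=1 bits=0x1 at bit 14: 0x4000
seq (3b) val=2 bits=0x2 at bit 11: 0x5000
cnt (5b) val=-16 bits=0x10 at bit 6: 0x5400
rsvd (1b) val=1 bits=0x1 at bit 5: 0x5420
addr_hi (5b) val=4 bits=0x4 at bit 0: 0x5424
word = 0x5424 → big-endian bytes:
  [0]=0x54  [1]=0x24

54 24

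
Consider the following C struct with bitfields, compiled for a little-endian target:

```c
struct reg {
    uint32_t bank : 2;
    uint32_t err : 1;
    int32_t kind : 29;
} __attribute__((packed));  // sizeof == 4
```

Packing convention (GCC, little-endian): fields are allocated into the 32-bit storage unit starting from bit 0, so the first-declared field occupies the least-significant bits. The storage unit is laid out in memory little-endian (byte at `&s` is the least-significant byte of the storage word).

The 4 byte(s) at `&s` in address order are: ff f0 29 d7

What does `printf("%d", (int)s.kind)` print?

-85639649

[0]=0xff [1]=0xf0 [2]=0x29 [3]=0xd7 (little-endian) → word 0xd729f0ff
bank:2 @ bit 0 → (0xd729f0ff>>0)&0x3 = 0x3
err:1 @ bit 2 → (0xd729f0ff>>2)&0x1 = 0x1
kind:29 @ bit 3 → (0xd729f0ff>>3)&0x1fffffff = 0x1ae53e1f  ←
kind signed 29b, MSB=1: 451231263 - 536870912 = -85639649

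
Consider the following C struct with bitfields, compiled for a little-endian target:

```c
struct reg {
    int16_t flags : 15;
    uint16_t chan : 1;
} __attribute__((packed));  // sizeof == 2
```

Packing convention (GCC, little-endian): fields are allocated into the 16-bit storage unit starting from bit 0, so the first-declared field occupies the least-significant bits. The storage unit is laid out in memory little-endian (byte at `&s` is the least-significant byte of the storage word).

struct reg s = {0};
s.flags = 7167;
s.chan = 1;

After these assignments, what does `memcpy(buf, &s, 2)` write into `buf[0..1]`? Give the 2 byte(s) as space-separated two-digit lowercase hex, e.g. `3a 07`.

ff 9b

flags (15b) val=7167 bits=0x1bff at bit 0: 0x1bff
chan (1b) val=1 bits=0x1 at bit 15: 0x9bff
word = 0x9bff → little-endian bytes:
  [0]=0xff  [1]=0x9b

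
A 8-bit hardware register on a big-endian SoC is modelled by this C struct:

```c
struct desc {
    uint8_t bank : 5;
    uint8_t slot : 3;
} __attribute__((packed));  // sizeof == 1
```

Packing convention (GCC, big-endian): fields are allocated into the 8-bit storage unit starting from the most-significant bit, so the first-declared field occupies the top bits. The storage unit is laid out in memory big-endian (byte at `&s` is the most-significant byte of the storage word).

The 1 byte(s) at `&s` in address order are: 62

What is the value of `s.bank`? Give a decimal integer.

[0]=0x62 (big-endian) → word 0x62
bank [3+:5] = (word>>3) & 0x1f = 12  ←
slot [0+:3] = (word>>0) & 0x7 = 2

12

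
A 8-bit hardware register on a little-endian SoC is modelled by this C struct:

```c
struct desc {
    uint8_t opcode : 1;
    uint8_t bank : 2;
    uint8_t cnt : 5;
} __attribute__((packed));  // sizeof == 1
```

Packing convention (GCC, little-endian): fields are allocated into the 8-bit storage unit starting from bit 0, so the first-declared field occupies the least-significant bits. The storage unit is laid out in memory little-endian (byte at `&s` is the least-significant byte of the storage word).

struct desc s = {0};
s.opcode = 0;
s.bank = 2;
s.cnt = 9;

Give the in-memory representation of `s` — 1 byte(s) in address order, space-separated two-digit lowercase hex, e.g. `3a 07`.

4c

[0+:1] opcode=0 & 0x1 = 0x0; word=0x00
[1+:2] bank=2 & 0x3 = 0x2; word=0x04
[3+:5] cnt=9 & 0x1f = 0x9; word=0x4c
word = 0x4c → little-endian bytes:
  [0]=0x4c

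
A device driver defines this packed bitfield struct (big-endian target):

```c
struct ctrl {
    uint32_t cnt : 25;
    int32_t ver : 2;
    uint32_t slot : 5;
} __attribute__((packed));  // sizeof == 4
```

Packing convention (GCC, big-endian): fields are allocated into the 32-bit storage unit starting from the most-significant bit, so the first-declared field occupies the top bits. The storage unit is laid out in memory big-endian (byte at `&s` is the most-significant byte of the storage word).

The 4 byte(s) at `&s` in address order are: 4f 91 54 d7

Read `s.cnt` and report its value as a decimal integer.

10429097

[0]=0x4f [1]=0x91 [2]=0x54 [3]=0xd7 (big-endian) → word 0x4f9154d7
cnt:25 @ bit 7 → (0x4f9154d7>>7)&0x1ffffff = 0x9f22a9  ←
ver:2 @ bit 5 → (0x4f9154d7>>5)&0x3 = 0x2
slot:5 @ bit 0 → (0x4f9154d7>>0)&0x1f = 0x17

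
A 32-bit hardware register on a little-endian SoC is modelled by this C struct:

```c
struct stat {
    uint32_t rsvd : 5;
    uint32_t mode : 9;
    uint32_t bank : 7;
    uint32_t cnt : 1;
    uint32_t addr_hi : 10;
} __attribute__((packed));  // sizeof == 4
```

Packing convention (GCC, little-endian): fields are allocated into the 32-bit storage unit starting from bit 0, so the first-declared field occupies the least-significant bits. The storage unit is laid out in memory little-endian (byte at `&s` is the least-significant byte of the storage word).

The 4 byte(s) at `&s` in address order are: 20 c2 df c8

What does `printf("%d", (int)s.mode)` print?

[0]=0x20 [1]=0xc2 [2]=0xdf [3]=0xc8 (little-endian) → word 0xc8dfc220
rsvd:5 @ bit 0 → (0xc8dfc220>>0)&0x1f = 0x0
mode:9 @ bit 5 → (0xc8dfc220>>5)&0x1ff = 0x11  ←
bank:7 @ bit 14 → (0xc8dfc220>>14)&0x7f = 0x7f
cnt:1 @ bit 21 → (0xc8dfc220>>21)&0x1 = 0x0
addr_hi:10 @ bit 22 → (0xc8dfc220>>22)&0x3ff = 0x323

17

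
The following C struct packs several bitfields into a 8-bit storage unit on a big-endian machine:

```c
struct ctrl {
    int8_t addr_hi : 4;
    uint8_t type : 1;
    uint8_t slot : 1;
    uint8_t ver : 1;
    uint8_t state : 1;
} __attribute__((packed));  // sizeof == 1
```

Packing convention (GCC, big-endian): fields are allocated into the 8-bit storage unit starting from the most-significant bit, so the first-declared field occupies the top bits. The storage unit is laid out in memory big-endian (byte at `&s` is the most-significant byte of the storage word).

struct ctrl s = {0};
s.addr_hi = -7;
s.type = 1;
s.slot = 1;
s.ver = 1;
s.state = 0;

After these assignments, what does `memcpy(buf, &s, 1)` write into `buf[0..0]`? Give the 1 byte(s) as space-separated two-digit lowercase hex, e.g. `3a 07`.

9e

[4+:4] addr_hi=-7 & 0xf = 0x9; word=0x90
[3+:1] type=1 & 0x1 = 0x1; word=0x98
[2+:1] slot=1 & 0x1 = 0x1; word=0x9c
[1+:1] ver=1 & 0x1 = 0x1; word=0x9e
[0+:1] state=0 & 0x1 = 0x0; word=0x9e
word = 0x9e → big-endian bytes:
  [0]=0x9e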